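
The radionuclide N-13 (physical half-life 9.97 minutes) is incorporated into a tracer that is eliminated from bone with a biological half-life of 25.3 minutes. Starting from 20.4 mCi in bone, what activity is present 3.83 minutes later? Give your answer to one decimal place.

1/t_eff = 1/t_phys + 1/t_biol = 1/9.97 + 1/25.3 = 0.13983 per minute.
t_eff = 9.97 × 25.3 / (9.97 + 25.3) ≈ 7.1517 minutes.
Remaining = 20.4 × (1/2)^(3.83/7.1517) = 20.4 × (1/2)^0.53554 ≈ 14.074 mCi.

14.1 mCi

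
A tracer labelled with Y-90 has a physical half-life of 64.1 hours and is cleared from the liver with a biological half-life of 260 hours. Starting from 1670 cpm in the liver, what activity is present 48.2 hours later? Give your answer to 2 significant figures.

1/t_eff = 1/t_phys + 1/t_biol = 1/64.1 + 1/260 = 0.019447 per hour.
t_eff = 64.1 × 260 / (64.1 + 260) ≈ 51.422 hours.
Remaining = 1670 × (1/2)^(48.2/51.422) = 1670 × (1/2)^0.93733 ≈ 872.07 cpm.

870 cpm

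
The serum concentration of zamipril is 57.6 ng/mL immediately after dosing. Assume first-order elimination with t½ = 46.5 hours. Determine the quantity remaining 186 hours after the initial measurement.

Elapsed time is 4 half-lives (186/46.5).
Each half-life halves the amount: 57.6 × (1/2)^4 = 57.6/16 = 3.6 ng/mL.

3.6 ng/mL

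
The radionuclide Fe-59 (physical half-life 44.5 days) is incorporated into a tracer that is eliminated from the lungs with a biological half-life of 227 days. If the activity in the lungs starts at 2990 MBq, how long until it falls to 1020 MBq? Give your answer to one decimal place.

1/t_eff = 1/t_phys + 1/t_biol = 1/44.5 + 1/227 = 0.026877 per day.
t_eff = 44.5 × 227 / (44.5 + 227) ≈ 37.206 days.
n = log₂(2990/1020) ≈ 1.5516; t = 1.5516 × 37.206 ≈ 57.728 days.

57.7 days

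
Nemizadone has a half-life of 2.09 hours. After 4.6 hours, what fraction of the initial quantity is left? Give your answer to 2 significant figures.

0.22

n = 4.6/2.09 ≈ 2.201 half-lives.
Fraction remaining = (1/2)^2.201 ≈ 0.21749.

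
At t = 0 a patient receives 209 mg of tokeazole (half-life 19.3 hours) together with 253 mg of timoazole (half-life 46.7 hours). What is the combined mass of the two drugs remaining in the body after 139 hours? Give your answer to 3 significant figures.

tokeazole: 209 × (1/2)^(139/19.3) = 209 × (1/2)^7.2021 ≈ 1.4194 mg.
timoazole: 253 × (1/2)^(139/46.7) = 253 × (1/2)^2.9764 ≈ 32.146 mg.
Total = 1.4194 + 32.146 ≈ 33.565 mg.

33.6 mg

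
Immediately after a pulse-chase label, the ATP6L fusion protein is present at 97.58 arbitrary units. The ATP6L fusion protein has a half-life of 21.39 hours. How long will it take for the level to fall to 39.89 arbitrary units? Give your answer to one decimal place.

Fraction remaining = 39.89/97.58 ≈ 0.40879.
n = log₂(97.58/39.89) = ln(2.4462)/ln 2 ≈ 1.2906 half-lives.
t = n × t½ = 1.2906 × 21.39 ≈ 27.605 hours.

27.6 hours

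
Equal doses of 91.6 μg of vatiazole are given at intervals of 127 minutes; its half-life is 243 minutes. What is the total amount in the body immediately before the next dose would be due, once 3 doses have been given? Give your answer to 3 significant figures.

139 μg

The 3 doses were given 381, 254, 127 minutes ago.
Total = 91.6·(1/2)^(381/243) + 91.6·(1/2)^(254/243) + 91.6·(1/2)^(127/243)
      = 30.897 + 44.385 + 63.763 ≈ 139.04 μg.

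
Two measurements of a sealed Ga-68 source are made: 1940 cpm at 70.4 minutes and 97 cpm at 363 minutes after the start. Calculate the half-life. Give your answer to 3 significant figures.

Over Δt = 363 − 70.4 = 292.6 minutes, the level fell by a factor of 1940/97 ≈ 20.
n = log₂(20) ≈ 4.3219 half-lives, so t½ = 292.6/4.3219 ≈ 67.701 minutes.

67.7 minutes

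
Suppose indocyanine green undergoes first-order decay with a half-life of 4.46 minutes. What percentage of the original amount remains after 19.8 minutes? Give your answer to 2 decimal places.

4.61%

n = 19.8/4.46 ≈ 4.4395 half-lives.
Fraction remaining = (1/2)^4.4395 ≈ 0.046088, i.e. 4.6088%.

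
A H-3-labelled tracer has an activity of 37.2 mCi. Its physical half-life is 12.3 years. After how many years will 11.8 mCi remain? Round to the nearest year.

20 years

Fraction remaining = 11.8/37.2 ≈ 0.3172.
n = log₂(37.2/11.8) = ln(3.1525)/ln 2 ≈ 1.6565 half-lives.
t = n × t½ = 1.6565 × 12.3 ≈ 20.375 years.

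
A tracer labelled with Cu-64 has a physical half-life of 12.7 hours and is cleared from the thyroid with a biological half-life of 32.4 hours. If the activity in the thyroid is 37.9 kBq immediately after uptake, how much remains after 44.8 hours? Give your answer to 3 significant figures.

1.26 kBq

1/t_eff = 1/t_phys + 1/t_biol = 1/12.7 + 1/32.4 = 0.1096 per hour.
t_eff = 12.7 × 32.4 / (12.7 + 32.4) ≈ 9.1237 hours.
Remaining = 37.9 × (1/2)^(44.8/9.1237) = 37.9 × (1/2)^4.9103 ≈ 1.2604 kBq.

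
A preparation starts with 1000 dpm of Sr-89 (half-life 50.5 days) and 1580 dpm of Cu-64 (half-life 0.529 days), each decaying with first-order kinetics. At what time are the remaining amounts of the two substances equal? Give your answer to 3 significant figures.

0.353 days

Set 1000·(1/2)^(t/50.5) = 1580·(1/2)^(t/0.529).
Taking log₂: log₂(1000/1580) = t·(1/50.5 − 1/0.529).
log₂(0.63291) = -0.65992; 1/50.5 − 1/0.529 = -1.8706.
t = -0.65992 / -1.8706 ≈ 0.3528 days.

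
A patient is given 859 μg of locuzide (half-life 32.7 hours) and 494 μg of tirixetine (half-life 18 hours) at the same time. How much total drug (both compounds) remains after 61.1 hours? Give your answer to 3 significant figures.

282 μg

locuzide: 859 × (1/2)^(61.1/32.7) = 859 × (1/2)^1.8685 ≈ 235.24 μg.
tirixetine: 494 × (1/2)^(61.1/18) = 494 × (1/2)^3.3944 ≈ 46.978 μg.
Total = 235.24 + 46.978 ≈ 282.22 μg.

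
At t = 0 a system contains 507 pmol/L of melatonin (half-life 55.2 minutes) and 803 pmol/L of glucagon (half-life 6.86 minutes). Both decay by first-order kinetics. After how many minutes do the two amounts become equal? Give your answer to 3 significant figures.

Set 507·(1/2)^(t/55.2) = 803·(1/2)^(t/6.86).
Taking log₂: log₂(507/803) = t·(1/55.2 − 1/6.86).
log₂(0.63138) = -0.66341; 1/55.2 − 1/6.86 = -0.12766.
t = -0.66341 / -0.12766 ≈ 5.1969 minutes.

5.20 minutes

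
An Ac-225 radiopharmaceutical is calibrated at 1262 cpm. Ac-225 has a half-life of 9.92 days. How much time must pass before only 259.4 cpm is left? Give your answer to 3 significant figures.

Fraction remaining = 259.4/1262 ≈ 0.20555.
n = log₂(1262/259.4) = ln(4.8651)/ln 2 ≈ 2.2825 half-lives.
t = n × t½ = 2.2825 × 9.92 ≈ 22.642 days.

22.6 days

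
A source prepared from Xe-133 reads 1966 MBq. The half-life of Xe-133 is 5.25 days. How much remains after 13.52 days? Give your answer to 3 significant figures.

330 MBq

Number of half-lives: n = 13.52/5.25 ≈ 2.5752.
Remaining = 1966 × (1/2)^2.5752 = 1966 × 0.16779 ≈ 329.88 MBq.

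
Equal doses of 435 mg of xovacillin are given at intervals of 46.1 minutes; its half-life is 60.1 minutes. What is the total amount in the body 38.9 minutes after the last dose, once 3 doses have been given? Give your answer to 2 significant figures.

The 3 doses were given 131.1, 85, 38.9 minutes ago.
Total = 435·(1/2)^(131.1/60.1) + 435·(1/2)^(85/60.1) + 435·(1/2)^(38.9/60.1)
      = 95.903 + 163.21 + 277.74 ≈ 536.86 mg.

540 mg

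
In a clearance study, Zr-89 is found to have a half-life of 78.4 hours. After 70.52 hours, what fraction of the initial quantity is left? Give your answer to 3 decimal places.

n = 70.52/78.4 ≈ 0.89949 half-lives.
Fraction remaining = (1/2)^0.89949 ≈ 0.53608.

0.536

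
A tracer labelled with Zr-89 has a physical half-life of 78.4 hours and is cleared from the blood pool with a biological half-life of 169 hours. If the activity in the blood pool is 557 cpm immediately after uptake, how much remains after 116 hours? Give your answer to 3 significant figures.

1/t_eff = 1/t_phys + 1/t_biol = 1/78.4 + 1/169 = 0.018672 per hour.
t_eff = 78.4 × 169 / (78.4 + 169) ≈ 53.555 hours.
Remaining = 557 × (1/2)^(116/53.555) = 557 × (1/2)^2.166 ≈ 124.12 cpm.

124 cpm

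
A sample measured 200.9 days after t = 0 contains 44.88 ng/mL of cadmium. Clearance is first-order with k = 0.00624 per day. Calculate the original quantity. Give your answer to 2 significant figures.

t½ = ln 2 / k = 0.69315 / 0.00624 ≈ 111.08 days.
Number of half-lives elapsed: n = 200.9/111.08 ≈ 1.8086.
A₀ = A × 2^n = 44.88 × 2^1.8086 = 44.88 × 3.503 ≈ 157.21 ng/mL.

160 ng/mL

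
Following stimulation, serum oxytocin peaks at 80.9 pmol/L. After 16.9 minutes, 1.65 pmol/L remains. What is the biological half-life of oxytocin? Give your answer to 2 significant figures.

A/A₀ = 1.65/80.9 ≈ 0.020396.
n = log₂(49.03) ≈ 5.6156 half-lives elapsed in 16.9 minutes.
t½ = 16.9/5.6156 ≈ 3.0095 minutes.

3.0 minutes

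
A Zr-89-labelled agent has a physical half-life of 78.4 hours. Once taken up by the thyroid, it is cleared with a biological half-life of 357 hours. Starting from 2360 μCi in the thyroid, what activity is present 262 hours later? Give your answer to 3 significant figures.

1/t_eff = 1/t_phys + 1/t_biol = 1/78.4 + 1/357 = 0.015556 per hour.
t_eff = 78.4 × 357 / (78.4 + 357) ≈ 64.283 hours.
Remaining = 2360 × (1/2)^(262/64.283) = 2360 × (1/2)^4.0757 ≈ 139.96 μCi.

140 μCi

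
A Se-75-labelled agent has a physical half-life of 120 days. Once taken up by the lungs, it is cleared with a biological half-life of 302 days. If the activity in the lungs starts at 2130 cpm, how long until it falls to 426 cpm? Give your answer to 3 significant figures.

1/t_eff = 1/t_phys + 1/t_biol = 1/120 + 1/302 = 0.011645 per day.
t_eff = 120 × 302 / (120 + 302) ≈ 85.877 days.
n = log₂(2130/426) ≈ 2.3219; t = 2.3219 × 85.877 ≈ 199.4 days.

199 days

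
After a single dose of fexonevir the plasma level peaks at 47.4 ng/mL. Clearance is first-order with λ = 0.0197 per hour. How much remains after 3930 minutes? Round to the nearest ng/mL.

t½ = ln 2 / λ = 0.69315 / 0.0197 ≈ 35.185 hours.
Convert the elapsed time: 3930 minutes = 65.5 hours.
Number of half-lives: n = 65.5/35.185 ≈ 1.8616.
Remaining = 47.4 × (1/2)^1.8616 = 47.4 × 0.27517 ≈ 13.043 ng/mL.

13 ng/mL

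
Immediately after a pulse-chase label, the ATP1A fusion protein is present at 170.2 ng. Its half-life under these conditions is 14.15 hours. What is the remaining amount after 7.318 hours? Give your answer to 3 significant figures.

Number of half-lives: n = 7.318/14.15 ≈ 0.51717.
Remaining = 170.2 × (1/2)^0.51717 = 170.2 × 0.69874 ≈ 118.93 ng.

119 ng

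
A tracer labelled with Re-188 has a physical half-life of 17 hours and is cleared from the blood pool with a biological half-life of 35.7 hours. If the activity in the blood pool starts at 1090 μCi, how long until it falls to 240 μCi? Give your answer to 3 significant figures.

25.1 hours

1/t_eff = 1/t_phys + 1/t_biol = 1/17 + 1/35.7 = 0.086835 per hour.
t_eff = 17 × 35.7 / (17 + 35.7) ≈ 11.516 hours.
n = log₂(1090/240) ≈ 2.1832; t = 2.1832 × 11.516 ≈ 25.142 hours.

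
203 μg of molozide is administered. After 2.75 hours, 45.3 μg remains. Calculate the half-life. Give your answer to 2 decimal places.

A/A₀ = 45.3/203 ≈ 0.22315.
n = log₂(4.4812) ≈ 2.1639 half-lives elapsed in 2.75 hours.
t½ = 2.75/2.1639 ≈ 1.2709 hours.

1.27 hours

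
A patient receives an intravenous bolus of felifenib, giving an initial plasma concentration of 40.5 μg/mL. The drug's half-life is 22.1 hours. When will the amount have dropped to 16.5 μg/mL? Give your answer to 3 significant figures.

28.6 hours

Fraction remaining = 16.5/40.5 ≈ 0.40741.
n = log₂(40.5/16.5) = ln(2.4545)/ln 2 ≈ 1.2955 half-lives.
t = n × t½ = 1.2955 × 22.1 ≈ 28.63 hours.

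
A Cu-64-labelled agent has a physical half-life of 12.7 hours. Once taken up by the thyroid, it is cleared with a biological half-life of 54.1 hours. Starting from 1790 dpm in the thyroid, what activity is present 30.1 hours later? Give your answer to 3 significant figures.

1/t_eff = 1/t_phys + 1/t_biol = 1/12.7 + 1/54.1 = 0.097224 per hour.
t_eff = 12.7 × 54.1 / (12.7 + 54.1) ≈ 10.285 hours.
Remaining = 1790 × (1/2)^(30.1/10.285) = 1790 × (1/2)^2.9265 ≈ 235.45 dpm.

235 dpm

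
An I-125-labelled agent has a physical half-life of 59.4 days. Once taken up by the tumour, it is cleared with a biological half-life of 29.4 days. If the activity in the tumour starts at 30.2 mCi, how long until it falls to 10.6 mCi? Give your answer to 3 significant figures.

1/t_eff = 1/t_phys + 1/t_biol = 1/59.4 + 1/29.4 = 0.050849 per day.
t_eff = 59.4 × 29.4 / (59.4 + 29.4) ≈ 19.666 days.
n = log₂(30.2/10.6) ≈ 1.5105; t = 1.5105 × 19.666 ≈ 29.706 days.

29.7 days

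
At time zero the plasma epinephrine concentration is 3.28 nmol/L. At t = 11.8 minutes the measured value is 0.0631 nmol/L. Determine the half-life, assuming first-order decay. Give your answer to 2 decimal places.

A/A₀ = 0.0631/3.28 ≈ 0.019238.
n = log₂(51.981) ≈ 5.6999 half-lives elapsed in 11.8 minutes.
t½ = 11.8/5.6999 ≈ 2.0702 minutes.

2.07 minutes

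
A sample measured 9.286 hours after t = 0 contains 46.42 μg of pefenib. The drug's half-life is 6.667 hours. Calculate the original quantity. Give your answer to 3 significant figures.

Number of half-lives elapsed: n = 9.286/6.667 ≈ 1.3928.
A₀ = A × 2^n = 46.42 × 2^1.3928 = 46.42 × 2.6259 ≈ 121.9 μg.

122 μg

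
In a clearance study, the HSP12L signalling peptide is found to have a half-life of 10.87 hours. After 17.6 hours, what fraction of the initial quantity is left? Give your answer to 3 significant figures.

n = 17.6/10.87 ≈ 1.6191 half-lives.
Fraction remaining = (1/2)^1.6191 ≈ 0.32553.

0.326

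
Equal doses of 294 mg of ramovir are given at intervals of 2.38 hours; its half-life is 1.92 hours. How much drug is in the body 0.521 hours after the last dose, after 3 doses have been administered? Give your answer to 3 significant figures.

390 mg

The 3 doses were given 5.281, 2.901, 0.521 hours ago.
Total = 294·(1/2)^(5.281/1.92) + 294·(1/2)^(2.901/1.92) + 294·(1/2)^(0.521/1.92)
      = 43.688 + 103.16 + 243.59 ≈ 390.44 mg.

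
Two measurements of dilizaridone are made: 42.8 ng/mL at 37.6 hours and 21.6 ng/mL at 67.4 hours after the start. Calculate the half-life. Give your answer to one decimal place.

30.2 hours

Over Δt = 67.4 − 37.6 = 29.8 hours, the level fell by a factor of 42.8/21.6 ≈ 1.9815.
n = log₂(1.9815) ≈ 0.98658 half-lives, so t½ = 29.8/0.98658 ≈ 30.205 hours.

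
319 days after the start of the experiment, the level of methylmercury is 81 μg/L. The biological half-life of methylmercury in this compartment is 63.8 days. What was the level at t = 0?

Number of half-lives elapsed: n = 319/63.8 ≈ 5.
A₀ = A × 2^n = 81 × 2^5 = 81 × 32 ≈ 2592 μg/L.

2592 μg/L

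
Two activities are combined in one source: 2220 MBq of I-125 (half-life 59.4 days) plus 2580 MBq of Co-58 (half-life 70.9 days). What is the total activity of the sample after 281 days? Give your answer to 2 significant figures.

250 MBq

I-125: 2220 × (1/2)^(281/59.4) = 2220 × (1/2)^4.7306 ≈ 83.616 MBq.
Co-58: 2580 × (1/2)^(281/70.9) = 2580 × (1/2)^3.9633 ≈ 165.4 MBq.
Total = 83.616 + 165.4 ≈ 249.02 MBq.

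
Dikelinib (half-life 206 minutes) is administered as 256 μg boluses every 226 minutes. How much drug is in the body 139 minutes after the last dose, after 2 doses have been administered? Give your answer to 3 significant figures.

235 μg

The 2 doses were given 365, 139 minutes ago.
Total = 256·(1/2)^(365/206) + 256·(1/2)^(139/206)
      = 74.966 + 160.37 ≈ 235.33 μg.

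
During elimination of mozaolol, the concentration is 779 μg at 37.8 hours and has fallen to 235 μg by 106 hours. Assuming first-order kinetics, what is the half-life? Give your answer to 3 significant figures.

39.4 hours

Over Δt = 106 − 37.8 = 68.2 hours, the level fell by a factor of 779/235 ≈ 3.3149.
n = log₂(3.3149) ≈ 1.729 half-lives, so t½ = 68.2/1.729 ≈ 39.446 hours.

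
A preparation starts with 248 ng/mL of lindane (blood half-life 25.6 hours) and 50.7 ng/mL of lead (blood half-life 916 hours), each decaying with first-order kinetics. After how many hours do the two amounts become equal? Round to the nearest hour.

Set 248·(1/2)^(t/25.6) = 50.7·(1/2)^(t/916).
Taking log₂: log₂(248/50.7) = t·(1/25.6 − 1/916).
log₂(4.8915) = 2.2903; 1/25.6 − 1/916 = 0.037971.
t = 2.2903 / 0.037971 ≈ 60.317 hours.

60 hours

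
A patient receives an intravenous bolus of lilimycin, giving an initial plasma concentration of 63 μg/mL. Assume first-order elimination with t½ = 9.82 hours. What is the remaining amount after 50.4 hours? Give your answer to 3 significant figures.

1.80 μg/mL

Number of half-lives: n = 50.4/9.82 ≈ 5.1324.
Remaining = 63 × (1/2)^5.1324 = 63 × 0.02851 ≈ 1.7961 μg/mL.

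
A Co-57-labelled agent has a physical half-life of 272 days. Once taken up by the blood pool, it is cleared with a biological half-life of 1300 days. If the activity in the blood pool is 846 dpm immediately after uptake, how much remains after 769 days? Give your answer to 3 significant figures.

79.1 dpm

1/t_eff = 1/t_phys + 1/t_biol = 1/272 + 1/1300 = 0.0044457 per day.
t_eff = 272 × 1300 / (272 + 1300) ≈ 224.94 days.
Remaining = 846 × (1/2)^(769/224.94) = 846 × (1/2)^3.4187 ≈ 79.109 dpm.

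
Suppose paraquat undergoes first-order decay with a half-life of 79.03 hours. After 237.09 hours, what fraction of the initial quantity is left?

0.125

n = 237.09/79.03 ≈ 3 half-lives.
Fraction remaining = (1/2)^3 ≈ 0.125.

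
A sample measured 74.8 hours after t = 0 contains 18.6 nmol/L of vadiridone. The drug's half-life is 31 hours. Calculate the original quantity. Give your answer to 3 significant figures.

99.1 nmol/L

Number of half-lives elapsed: n = 74.8/31 ≈ 2.4129.
A₀ = A × 2^n = 18.6 × 2^2.4129 = 18.6 × 5.3254 ≈ 99.053 nmol/L.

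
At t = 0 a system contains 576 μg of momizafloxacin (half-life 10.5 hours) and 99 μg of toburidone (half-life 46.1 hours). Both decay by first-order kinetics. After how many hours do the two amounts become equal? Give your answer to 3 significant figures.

Set 576·(1/2)^(t/10.5) = 99·(1/2)^(t/46.1).
Taking log₂: log₂(576/99) = t·(1/10.5 − 1/46.1).
log₂(5.8182) = 2.5406; 1/10.5 − 1/46.1 = 0.073546.
t = 2.5406 / 0.073546 ≈ 34.544 hours.

34.5 hours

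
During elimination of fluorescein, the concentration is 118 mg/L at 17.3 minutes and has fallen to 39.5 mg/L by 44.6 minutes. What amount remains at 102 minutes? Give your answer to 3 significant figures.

3.96 mg/L

Over Δt = 44.6 − 17.3 = 27.3 minutes, the level fell by a factor of 118/39.5 ≈ 2.9873.
n = log₂(2.9873) ≈ 1.5789 half-lives, so t½ = 27.3/1.5789 ≈ 17.291 minutes.
From t = 44.6 to t = 102: 39.5 × (1/2)^((102−44.6)/17.291) ≈ 3.9562 mg/L.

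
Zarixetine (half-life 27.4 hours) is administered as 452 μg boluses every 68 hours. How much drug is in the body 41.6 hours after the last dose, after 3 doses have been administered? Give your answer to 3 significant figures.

The 3 doses were given 177.6, 109.6, 41.6 hours ago.
Total = 452·(1/2)^(177.6/27.4) + 452·(1/2)^(109.6/27.4) + 452·(1/2)^(41.6/27.4)
      = 5.0575 + 28.25 + 157.8 ≈ 191.11 μg.

191 μg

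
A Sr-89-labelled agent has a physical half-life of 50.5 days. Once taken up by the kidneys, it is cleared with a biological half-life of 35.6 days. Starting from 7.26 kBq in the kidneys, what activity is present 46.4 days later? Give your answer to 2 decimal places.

1.56 kBq

1/t_eff = 1/t_phys + 1/t_biol = 1/50.5 + 1/35.6 = 0.047892 per day.
t_eff = 50.5 × 35.6 / (50.5 + 35.6) ≈ 20.88 days.
Remaining = 7.26 × (1/2)^(46.4/20.88) = 7.26 × (1/2)^2.2222 ≈ 1.5559 kBq.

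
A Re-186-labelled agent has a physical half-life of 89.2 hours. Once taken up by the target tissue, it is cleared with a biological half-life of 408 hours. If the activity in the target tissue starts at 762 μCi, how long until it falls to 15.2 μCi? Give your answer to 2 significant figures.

410 hours

1/t_eff = 1/t_phys + 1/t_biol = 1/89.2 + 1/408 = 0.013662 per hour.
t_eff = 89.2 × 408 / (89.2 + 408) ≈ 73.197 hours.
n = log₂(762/15.2) ≈ 5.6476; t = 5.6476 × 73.197 ≈ 413.39 hours.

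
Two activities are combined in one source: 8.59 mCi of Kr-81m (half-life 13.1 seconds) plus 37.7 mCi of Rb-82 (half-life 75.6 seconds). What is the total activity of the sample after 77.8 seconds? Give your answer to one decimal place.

18.6 mCi

Kr-81m: 8.59 × (1/2)^(77.8/13.1) = 8.59 × (1/2)^5.9389 ≈ 0.14002 mCi.
Rb-82: 37.7 × (1/2)^(77.8/75.6) = 37.7 × (1/2)^1.0291 ≈ 18.474 mCi.
Total = 0.14002 + 18.474 ≈ 18.614 mCi.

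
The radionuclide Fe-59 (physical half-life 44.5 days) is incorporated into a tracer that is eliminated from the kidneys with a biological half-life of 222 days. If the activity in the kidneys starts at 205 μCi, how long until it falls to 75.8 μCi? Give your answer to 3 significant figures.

1/t_eff = 1/t_phys + 1/t_biol = 1/44.5 + 1/222 = 0.026976 per day.
t_eff = 44.5 × 222 / (44.5 + 222) ≈ 37.069 days.
n = log₂(205/75.8) ≈ 1.4354; t = 1.4354 × 37.069 ≈ 53.208 days.

53.2 days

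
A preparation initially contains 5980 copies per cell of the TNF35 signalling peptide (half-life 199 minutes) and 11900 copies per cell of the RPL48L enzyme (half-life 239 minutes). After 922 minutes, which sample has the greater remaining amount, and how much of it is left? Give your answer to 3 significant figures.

RPL48L enzyme, 821 copies per cell

TNF35 signalling peptide: 5980 × (1/2)^4.6332 ≈ 240.98 copies per cell.
RPL48L enzyme: 11900 × (1/2)^3.8577 ≈ 820.83 copies per cell.
RPL48L enzyme has more remaining, at ≈ 820.83 copies per cell.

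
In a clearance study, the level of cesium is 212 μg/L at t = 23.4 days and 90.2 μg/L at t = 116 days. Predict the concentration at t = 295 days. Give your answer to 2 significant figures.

Over Δt = 116 − 23.4 = 92.6 days, the level fell by a factor of 212/90.2 ≈ 2.3503.
n = log₂(2.3503) ≈ 1.2329 half-lives, so t½ = 92.6/1.2329 ≈ 75.11 days.
From t = 116 to t = 295: 90.2 × (1/2)^((295−116)/75.11) ≈ 17.29 μg/L.

17 μg/L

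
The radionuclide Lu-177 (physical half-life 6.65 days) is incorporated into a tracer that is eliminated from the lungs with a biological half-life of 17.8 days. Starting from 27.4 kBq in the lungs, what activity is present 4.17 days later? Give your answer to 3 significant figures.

1/t_eff = 1/t_phys + 1/t_biol = 1/6.65 + 1/17.8 = 0.20656 per day.
t_eff = 6.65 × 17.8 / (6.65 + 17.8) ≈ 4.8413 days.
Remaining = 27.4 × (1/2)^(4.17/4.8413) = 27.4 × (1/2)^0.86134 ≈ 15.082 kBq.

15.1 kBq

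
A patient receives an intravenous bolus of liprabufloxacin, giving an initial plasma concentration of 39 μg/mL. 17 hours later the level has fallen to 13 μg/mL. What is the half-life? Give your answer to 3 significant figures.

A/A₀ = 13/39 ≈ 0.33333.
n = log₂(3) ≈ 1.585 half-lives elapsed in 17 hours.
t½ = 17/1.585 ≈ 10.726 hours.

10.7 hours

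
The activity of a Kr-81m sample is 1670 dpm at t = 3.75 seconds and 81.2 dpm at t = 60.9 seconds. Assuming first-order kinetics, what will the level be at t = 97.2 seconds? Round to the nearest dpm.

Over Δt = 60.9 − 3.75 = 57.15 seconds, the level fell by a factor of 1670/81.2 ≈ 20.567.
n = log₂(20.567) ≈ 4.3622 half-lives, so t½ = 57.15/4.3622 ≈ 13.101 seconds.
From t = 60.9 to t = 97.2: 81.2 × (1/2)^((97.2−60.9)/13.101) ≈ 11.898 dpm.

12 dpm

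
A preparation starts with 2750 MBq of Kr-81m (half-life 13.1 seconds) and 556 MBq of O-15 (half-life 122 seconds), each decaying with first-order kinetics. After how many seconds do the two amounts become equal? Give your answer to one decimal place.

33.8 seconds

Set 2750·(1/2)^(t/13.1) = 556·(1/2)^(t/122).
Taking log₂: log₂(2750/556) = t·(1/13.1 − 1/122).
log₂(4.946) = 2.3063; 1/13.1 − 1/122 = 0.068139.
t = 2.3063 / 0.068139 ≈ 33.847 seconds.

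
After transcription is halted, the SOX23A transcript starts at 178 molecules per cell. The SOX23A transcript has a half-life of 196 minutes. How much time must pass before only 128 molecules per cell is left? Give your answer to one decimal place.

Fraction remaining = 128/178 ≈ 0.7191.
n = log₂(178/128) = ln(1.3906)/ln 2 ≈ 0.47573 half-lives.
t = n × t½ = 0.47573 × 196 ≈ 93.244 minutes.

93.2 minutes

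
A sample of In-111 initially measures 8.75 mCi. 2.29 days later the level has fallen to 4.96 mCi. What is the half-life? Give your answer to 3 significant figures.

2.80 days

A/A₀ = 4.96/8.75 ≈ 0.56686.
n = log₂(1.7641) ≈ 0.81894 half-lives elapsed in 2.29 days.
t½ = 2.29/0.81894 ≈ 2.7963 days.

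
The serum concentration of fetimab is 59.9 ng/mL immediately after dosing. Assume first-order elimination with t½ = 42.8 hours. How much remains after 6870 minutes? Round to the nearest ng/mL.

Convert the elapsed time: 6870 minutes = 114.5 hours.
Number of half-lives: n = 114.5/42.8 ≈ 2.6752.
Remaining = 59.9 × (1/2)^2.6752 = 59.9 × 0.15656 ≈ 9.3778 ng/mL.

9 ng/mL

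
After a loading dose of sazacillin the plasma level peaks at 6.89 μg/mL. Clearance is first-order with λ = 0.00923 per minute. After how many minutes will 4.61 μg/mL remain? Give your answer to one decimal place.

43.5 minutes

t½ = ln 2 / λ = 0.69315 / 0.00923 ≈ 75.097 minutes.
Fraction remaining = 4.61/6.89 ≈ 0.66909.
n = log₂(6.89/4.61) = ln(1.4946)/ln 2 ≈ 0.57974 half-lives.
t = n × t½ = 0.57974 × 75.097 ≈ 43.537 minutes.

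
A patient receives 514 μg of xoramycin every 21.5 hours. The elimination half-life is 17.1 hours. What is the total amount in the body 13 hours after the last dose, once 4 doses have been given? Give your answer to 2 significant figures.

The 4 doses were given 77.5, 56, 34.5, 13 hours ago.
Total = 514·(1/2)^(77.5/17.1) + 514·(1/2)^(56/17.1) + 514·(1/2)^(34.5/17.1) + 514·(1/2)^(13/17.1)
      = 22.215 + 53.105 + 126.95 + 303.47 ≈ 505.73 μg.

510 μg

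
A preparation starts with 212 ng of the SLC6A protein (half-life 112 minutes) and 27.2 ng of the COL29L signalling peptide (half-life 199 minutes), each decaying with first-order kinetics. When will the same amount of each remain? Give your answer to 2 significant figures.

760 minutes

Set 212·(1/2)^(t/112) = 27.2·(1/2)^(t/199).
Taking log₂: log₂(212/27.2) = t·(1/112 − 1/199).
log₂(7.7941) = 2.9624; 1/112 − 1/199 = 0.0039034.
t = 2.9624 / 0.0039034 ≈ 758.92 minutes.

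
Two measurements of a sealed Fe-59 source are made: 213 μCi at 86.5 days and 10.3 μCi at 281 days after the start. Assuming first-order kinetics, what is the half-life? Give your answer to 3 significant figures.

44.5 days

Over Δt = 281 − 86.5 = 194.5 days, the level fell by a factor of 213/10.3 ≈ 20.68.
n = log₂(20.68) ≈ 4.3701 half-lives, so t½ = 194.5/4.3701 ≈ 44.507 days.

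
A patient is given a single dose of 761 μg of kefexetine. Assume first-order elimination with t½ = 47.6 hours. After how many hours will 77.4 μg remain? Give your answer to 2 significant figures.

Fraction remaining = 77.4/761 ≈ 0.10171.
n = log₂(761/77.4) = ln(9.832)/ln 2 ≈ 3.2975 half-lives.
t = n × t½ = 3.2975 × 47.6 ≈ 156.96 hours.

160 hours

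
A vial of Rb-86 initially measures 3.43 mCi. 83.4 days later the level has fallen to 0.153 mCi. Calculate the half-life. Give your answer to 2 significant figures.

19 days

A/A₀ = 0.153/3.43 ≈ 0.044606.
n = log₂(22.418) ≈ 4.4866 half-lives elapsed in 83.4 days.
t½ = 83.4/4.4866 ≈ 18.589 days.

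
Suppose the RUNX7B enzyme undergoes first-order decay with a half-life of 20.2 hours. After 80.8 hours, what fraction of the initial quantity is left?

0.0625

n = 80.8/20.2 ≈ 4 half-lives.
Fraction remaining = (1/2)^4 ≈ 0.0625.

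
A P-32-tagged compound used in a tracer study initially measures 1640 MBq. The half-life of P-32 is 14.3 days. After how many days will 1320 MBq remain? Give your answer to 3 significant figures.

4.48 days

Fraction remaining = 1320/1640 ≈ 0.80488.
n = log₂(1640/1320) = ln(1.2424)/ln 2 ≈ 0.31316 half-lives.
t = n × t½ = 0.31316 × 14.3 ≈ 4.4782 days.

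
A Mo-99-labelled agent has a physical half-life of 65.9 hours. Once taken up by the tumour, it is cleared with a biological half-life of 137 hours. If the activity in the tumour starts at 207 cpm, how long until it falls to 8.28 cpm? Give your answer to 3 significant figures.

207 hours

1/t_eff = 1/t_phys + 1/t_biol = 1/65.9 + 1/137 = 0.022474 per hour.
t_eff = 65.9 × 137 / (65.9 + 137) ≈ 44.496 hours.
n = log₂(207/8.28) ≈ 4.6439; t = 4.6439 × 44.496 ≈ 206.63 hours.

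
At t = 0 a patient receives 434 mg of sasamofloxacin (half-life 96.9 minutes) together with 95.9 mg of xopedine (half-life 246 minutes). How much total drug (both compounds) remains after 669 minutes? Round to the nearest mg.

sasamofloxacin: 434 × (1/2)^(669/96.9) = 434 × (1/2)^6.904 ≈ 3.6239 mg.
xopedine: 95.9 × (1/2)^(669/246) = 95.9 × (1/2)^2.7195 ≈ 14.56 mg.
Total = 3.6239 + 14.56 ≈ 18.184 mg.

18 mg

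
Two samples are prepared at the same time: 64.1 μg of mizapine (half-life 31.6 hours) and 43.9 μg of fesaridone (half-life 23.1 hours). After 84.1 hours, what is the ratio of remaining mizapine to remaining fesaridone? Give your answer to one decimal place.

2.9

mizapine: 64.1 × (1/2)^(84.1/31.6) = 64.1 × (1/2)^2.6614 ≈ 10.132 μg.
fesaridone: 43.9 × (1/2)^(84.1/23.1) = 43.9 × (1/2)^3.6407 ≈ 3.5197 μg.
Ratio ≈ 10.132 / 3.5197 ≈ 2.8787.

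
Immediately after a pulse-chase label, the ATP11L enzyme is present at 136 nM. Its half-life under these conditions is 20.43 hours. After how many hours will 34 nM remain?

34/136 = 1/4, so 2 half-lives have elapsed.
t = 2 × 20.43 = 40.86 hours.

40.86 hours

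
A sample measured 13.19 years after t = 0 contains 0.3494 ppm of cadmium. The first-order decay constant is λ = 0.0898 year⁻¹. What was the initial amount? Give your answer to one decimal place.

t½ = ln 2 / λ = 0.69315 / 0.0898 ≈ 7.7188 years.
Number of half-lives elapsed: n = 13.19/7.7188 ≈ 1.7088.
A₀ = A × 2^n = 0.3494 × 2^1.7088 = 0.3494 × 3.2689 ≈ 1.1422 ppm.

1.1 ppm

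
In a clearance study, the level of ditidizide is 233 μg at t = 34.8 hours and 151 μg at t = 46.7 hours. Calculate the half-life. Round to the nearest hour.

Over Δt = 46.7 − 34.8 = 11.9 hours, the level fell by a factor of 233/151 ≈ 1.543.
n = log₂(1.543) ≈ 0.62578 half-lives, so t½ = 11.9/0.62578 ≈ 19.016 hours.

19 hours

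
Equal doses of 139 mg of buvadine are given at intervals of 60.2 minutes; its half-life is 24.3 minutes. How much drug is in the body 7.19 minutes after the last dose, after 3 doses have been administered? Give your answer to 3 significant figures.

The 3 doses were given 127.59, 67.39, 7.19 minutes ago.
Total = 139·(1/2)^(127.59/24.3) + 139·(1/2)^(67.39/24.3) + 139·(1/2)^(7.19/24.3)
      = 3.6511 + 20.332 + 113.23 ≈ 137.21 mg.

137 mg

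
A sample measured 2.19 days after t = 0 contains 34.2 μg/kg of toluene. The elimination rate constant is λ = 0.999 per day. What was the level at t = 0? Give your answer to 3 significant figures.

t½ = ln 2 / λ = 0.69315 / 0.999 ≈ 0.69384 days.
Number of half-lives elapsed: n = 2.19/0.69384 ≈ 3.1563.
A₀ = A × 2^n = 34.2 × 2^3.1563 = 34.2 × 8.9157 ≈ 304.92 μg/kg.

305 μg/kg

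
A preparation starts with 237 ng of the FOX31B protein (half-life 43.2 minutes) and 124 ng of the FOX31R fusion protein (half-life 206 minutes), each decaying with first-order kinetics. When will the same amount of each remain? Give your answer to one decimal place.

51.1 minutes

Set 237·(1/2)^(t/43.2) = 124·(1/2)^(t/206).
Taking log₂: log₂(237/124) = t·(1/43.2 − 1/206).
log₂(1.9113) = 0.93455; 1/43.2 − 1/206 = 0.018294.
t = 0.93455 / 0.018294 ≈ 51.086 minutes.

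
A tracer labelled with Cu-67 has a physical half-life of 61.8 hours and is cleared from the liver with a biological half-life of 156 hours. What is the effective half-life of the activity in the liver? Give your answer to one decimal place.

44.3 hours

1/t_eff = 1/t_phys + 1/t_biol = 1/61.8 + 1/156 = 0.022591 per hour.
t_eff = 61.8 × 156 / (61.8 + 156) ≈ 44.264 hours.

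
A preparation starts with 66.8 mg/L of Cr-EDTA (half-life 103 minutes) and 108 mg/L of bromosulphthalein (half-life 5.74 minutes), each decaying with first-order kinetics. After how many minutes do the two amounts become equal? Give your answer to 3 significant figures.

Set 66.8·(1/2)^(t/103) = 108·(1/2)^(t/5.74).
Taking log₂: log₂(66.8/108) = t·(1/103 − 1/5.74).
log₂(0.61852) = -0.69311; 1/103 − 1/5.74 = -0.16451.
t = -0.69311 / -0.16451 ≈ 4.2133 minutes.

4.21 minutes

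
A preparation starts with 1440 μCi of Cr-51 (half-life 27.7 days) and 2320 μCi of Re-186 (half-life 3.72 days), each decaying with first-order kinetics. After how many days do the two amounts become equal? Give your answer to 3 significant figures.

2.96 days

Set 1440·(1/2)^(t/27.7) = 2320·(1/2)^(t/3.72).
Taking log₂: log₂(1440/2320) = t·(1/27.7 − 1/3.72).
log₂(0.62069) = -0.68806; 1/27.7 − 1/3.72 = -0.23272.
t = -0.68806 / -0.23272 ≈ 2.9566 days.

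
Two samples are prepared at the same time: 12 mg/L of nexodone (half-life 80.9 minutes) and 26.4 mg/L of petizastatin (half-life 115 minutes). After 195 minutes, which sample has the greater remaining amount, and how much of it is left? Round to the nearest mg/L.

nexodone: 12 × (1/2)^2.4104 ≈ 2.2573 mg/L.
petizastatin: 26.4 × (1/2)^1.6957 ≈ 8.1501 mg/L.
Petizastatin has more remaining, at ≈ 8.1501 mg/L.

petizastatin, 8 mg/L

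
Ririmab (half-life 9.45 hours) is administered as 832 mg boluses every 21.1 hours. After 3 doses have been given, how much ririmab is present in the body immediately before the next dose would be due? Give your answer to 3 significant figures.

223 mg

The 3 doses were given 63.3, 42.2, 21.1 hours ago.
Total = 832·(1/2)^(63.3/9.45) + 832·(1/2)^(42.2/9.45) + 832·(1/2)^(21.1/9.45)
      = 8.0112 + 37.657 + 177 ≈ 222.67 mg.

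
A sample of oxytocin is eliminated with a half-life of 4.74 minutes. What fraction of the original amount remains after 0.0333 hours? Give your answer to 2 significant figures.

0.0333 hours = 1.998 minutes.
n = 1.998/4.74 ≈ 0.42152 half-lives.
Fraction remaining = (1/2)^0.42152 ≈ 0.74664.

0.75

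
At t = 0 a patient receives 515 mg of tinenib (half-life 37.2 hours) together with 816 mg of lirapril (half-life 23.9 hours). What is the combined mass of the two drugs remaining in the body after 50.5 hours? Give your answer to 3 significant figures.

390 mg

tinenib: 515 × (1/2)^(50.5/37.2) = 515 × (1/2)^1.3575 ≈ 200.98 mg.
lirapril: 816 × (1/2)^(50.5/23.9) = 816 × (1/2)^2.113 ≈ 188.64 mg.
Total = 200.98 + 188.64 ≈ 389.61 mg.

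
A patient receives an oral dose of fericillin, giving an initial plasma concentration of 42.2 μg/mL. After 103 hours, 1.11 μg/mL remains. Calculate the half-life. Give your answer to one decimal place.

A/A₀ = 1.11/42.2 ≈ 0.026303.
n = log₂(38.018) ≈ 5.2486 half-lives elapsed in 103 hours.
t½ = 103/5.2486 ≈ 19.624 hours.

19.6 hours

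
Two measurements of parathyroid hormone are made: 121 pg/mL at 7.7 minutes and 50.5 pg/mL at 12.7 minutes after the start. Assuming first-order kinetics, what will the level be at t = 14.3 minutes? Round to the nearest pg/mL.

38 pg/mL

Over Δt = 12.7 − 7.7 = 5 minutes, the level fell by a factor of 121/50.5 ≈ 2.396.
n = log₂(2.396) ≈ 1.2607 half-lives, so t½ = 5/1.2607 ≈ 3.9662 minutes.
From t = 12.7 to t = 14.3: 50.5 × (1/2)^((14.3−12.7)/3.9662) ≈ 38.182 pg/mL.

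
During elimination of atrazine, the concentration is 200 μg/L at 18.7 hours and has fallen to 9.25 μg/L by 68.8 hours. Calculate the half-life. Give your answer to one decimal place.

Over Δt = 68.8 − 18.7 = 50.1 hours, the level fell by a factor of 200/9.25 ≈ 21.622.
n = log₂(21.622) ≈ 4.4344 half-lives, so t½ = 50.1/4.4344 ≈ 11.298 hours.

11.3 hours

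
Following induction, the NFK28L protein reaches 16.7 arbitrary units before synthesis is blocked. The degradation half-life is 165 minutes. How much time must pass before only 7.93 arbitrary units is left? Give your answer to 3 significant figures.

177 minutes

Fraction remaining = 7.93/16.7 ≈ 0.47485.
n = log₂(16.7/7.93) = ln(2.1059)/ln 2 ≈ 1.0745 half-lives.
t = n × t½ = 1.0745 × 165 ≈ 177.29 minutes.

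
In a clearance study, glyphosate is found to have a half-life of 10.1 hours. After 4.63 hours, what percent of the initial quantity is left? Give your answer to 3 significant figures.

n = 4.63/10.1 ≈ 0.45842 half-lives.
Fraction remaining = (1/2)^0.45842 ≈ 0.72778, i.e. 72.778%.

72.8%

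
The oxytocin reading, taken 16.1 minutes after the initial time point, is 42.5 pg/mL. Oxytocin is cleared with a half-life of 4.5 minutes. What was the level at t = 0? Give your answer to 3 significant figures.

507 pg/mL

Number of half-lives elapsed: n = 16.1/4.5 ≈ 3.5778.
A₀ = A × 2^n = 42.5 × 2^3.5778 = 42.5 × 11.94 ≈ 507.47 pg/mL.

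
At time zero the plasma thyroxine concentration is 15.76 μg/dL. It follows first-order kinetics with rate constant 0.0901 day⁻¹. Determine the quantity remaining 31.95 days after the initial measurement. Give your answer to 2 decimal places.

t½ = ln 2 / λ = 0.69315 / 0.0901 ≈ 7.6931 days.
Number of half-lives: n = 31.95/7.6931 ≈ 4.1531.
Remaining = 15.76 × (1/2)^4.1531 = 15.76 × 0.056208 ≈ 0.88584 μg/dL.

0.89 μg/dL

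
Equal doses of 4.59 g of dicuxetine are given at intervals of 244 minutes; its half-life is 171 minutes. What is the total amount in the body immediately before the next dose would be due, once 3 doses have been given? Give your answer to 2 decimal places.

The 3 doses were given 732, 488, 244 minutes ago.
Total = 4.59·(1/2)^(732/171) + 4.59·(1/2)^(488/171) + 4.59·(1/2)^(244/171)
      = 0.23615 + 0.63494 + 1.7072 ≈ 2.5782 g.

2.58 g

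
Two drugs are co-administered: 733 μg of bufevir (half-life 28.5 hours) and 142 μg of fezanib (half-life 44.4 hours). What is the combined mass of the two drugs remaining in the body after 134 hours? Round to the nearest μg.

46 μg

bufevir: 733 × (1/2)^(134/28.5) = 733 × (1/2)^4.7018 ≈ 28.167 μg.
fezanib: 142 × (1/2)^(134/44.4) = 142 × (1/2)^3.018 ≈ 17.53 μg.
Total = 28.167 + 17.53 ≈ 45.696 μg.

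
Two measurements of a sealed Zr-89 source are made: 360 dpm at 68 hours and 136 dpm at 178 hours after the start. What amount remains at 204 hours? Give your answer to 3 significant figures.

Over Δt = 178 − 68 = 110 hours, the level fell by a factor of 360/136 ≈ 2.6471.
n = log₂(2.6471) ≈ 1.4044 half-lives, so t½ = 110/1.4044 ≈ 78.326 hours.
From t = 178 to t = 204: 136 × (1/2)^((204−178)/78.326) ≈ 108.05 dpm.

108 dpm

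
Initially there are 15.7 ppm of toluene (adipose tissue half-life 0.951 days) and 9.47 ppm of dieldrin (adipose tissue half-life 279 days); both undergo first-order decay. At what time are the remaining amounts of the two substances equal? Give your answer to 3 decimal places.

0.696 days

Set 15.7·(1/2)^(t/0.951) = 9.47·(1/2)^(t/279).
Taking log₂: log₂(15.7/9.47) = t·(1/0.951 − 1/279).
log₂(1.6579) = 0.72933; 1/0.951 − 1/279 = 1.0479.
t = 0.72933 / 1.0479 ≈ 0.69596 days.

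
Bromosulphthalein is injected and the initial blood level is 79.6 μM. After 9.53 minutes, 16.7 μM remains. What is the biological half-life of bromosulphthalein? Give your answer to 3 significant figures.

A/A₀ = 16.7/79.6 ≈ 0.2098.
n = log₂(4.7665) ≈ 2.2529 half-lives elapsed in 9.53 minutes.
t½ = 9.53/2.2529 ≈ 4.2301 minutes.

4.23 minutes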